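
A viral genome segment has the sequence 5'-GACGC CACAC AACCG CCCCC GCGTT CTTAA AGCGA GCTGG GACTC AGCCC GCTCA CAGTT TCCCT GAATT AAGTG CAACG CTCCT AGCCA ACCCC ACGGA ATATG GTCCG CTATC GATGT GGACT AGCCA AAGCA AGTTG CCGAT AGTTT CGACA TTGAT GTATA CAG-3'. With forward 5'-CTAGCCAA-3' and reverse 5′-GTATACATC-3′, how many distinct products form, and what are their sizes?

Two products: 83 bp, 43 bp

The forward primer CTAGCCAA matches the top strand at positions 84–91, 124–131.
The reverse primer's reverse complement is GATGTATAC, matching at positions 158–166.
Each forward site pairs with the reverse site to give a product ending at position 166: sizes 83, 43 bp.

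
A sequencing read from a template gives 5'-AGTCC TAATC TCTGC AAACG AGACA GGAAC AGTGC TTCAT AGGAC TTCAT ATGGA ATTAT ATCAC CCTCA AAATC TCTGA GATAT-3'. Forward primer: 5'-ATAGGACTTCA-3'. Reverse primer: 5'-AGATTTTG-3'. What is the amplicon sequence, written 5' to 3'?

The forward primer matches the template at positions 39–49.
The reverse primer's reverse complement is CAAAATCT, which matches the template at positions 69–76.
The product is the template from position 39 through 76 (38 bp).

5'-ATAGGACTTCATATGGAATTATATCACCCTCAAAATCT-3'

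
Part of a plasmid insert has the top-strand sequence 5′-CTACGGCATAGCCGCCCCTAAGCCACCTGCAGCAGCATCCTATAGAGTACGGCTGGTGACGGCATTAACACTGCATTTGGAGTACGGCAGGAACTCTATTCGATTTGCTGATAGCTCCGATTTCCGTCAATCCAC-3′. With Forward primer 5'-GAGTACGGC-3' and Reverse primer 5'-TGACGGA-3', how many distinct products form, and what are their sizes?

The forward primer GAGTACGGC matches the top strand at positions 45–53, 80–88.
The reverse primer's reverse complement is TCCGTCA, matching at positions 123–129.
Each forward site pairs with the reverse site to give a product ending at position 129: sizes 85, 50 bp.

Two products: 85 bp, 50 bp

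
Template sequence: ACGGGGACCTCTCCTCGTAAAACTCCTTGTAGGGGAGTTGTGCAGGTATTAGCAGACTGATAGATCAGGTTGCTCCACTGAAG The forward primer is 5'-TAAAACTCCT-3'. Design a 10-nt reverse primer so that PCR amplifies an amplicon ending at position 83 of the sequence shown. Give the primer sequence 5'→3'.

The forward primer binds at positions 18–27; the product's 3' end on the top strand is position 83.
The reverse primer anneals to the top strand over positions 74–83, i.e. to TCCACTGAAG.
Its sequence written 5'→3' is the reverse complement: CTTCAGTGGA.

5'-CTTCAGTGGA-3'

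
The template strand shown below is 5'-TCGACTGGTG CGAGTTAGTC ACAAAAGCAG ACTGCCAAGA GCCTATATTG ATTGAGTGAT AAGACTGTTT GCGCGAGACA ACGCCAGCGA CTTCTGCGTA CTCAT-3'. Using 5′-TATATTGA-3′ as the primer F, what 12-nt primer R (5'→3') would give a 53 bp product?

5'-CAGAAGTCGCTG-3'

The forward primer binds at positions 44–51, so a 53 bp product ends at position 44 + 53 − 1 = 96.
The reverse primer anneals to the top strand over positions 85–96, i.e. to CAGCGACTTCTG.
Its sequence written 5'→3' is the reverse complement: CAGAAGTCGCTG.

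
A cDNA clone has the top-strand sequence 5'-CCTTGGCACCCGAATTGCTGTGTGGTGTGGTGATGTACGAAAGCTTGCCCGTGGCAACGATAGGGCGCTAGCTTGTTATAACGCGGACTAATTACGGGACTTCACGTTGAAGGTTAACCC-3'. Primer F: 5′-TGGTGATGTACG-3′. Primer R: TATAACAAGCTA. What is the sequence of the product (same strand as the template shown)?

5'-TGGTGATGTACGAAAGCTTGCCCGTGGCAACGATAGGGCGCTAGCTTGTTATA-3'

Forward primer TGGTGATGTACG is found on the top strand at positions 28–39.
Taking the reverse complement of TATAACAAGCTA gives TAGCTTGTTATA, found at positions 69–80 on the template; the primer anneals here to the top strand with its 3' end pointing upstream.
The product is the template from position 28 through 80 (53 bp).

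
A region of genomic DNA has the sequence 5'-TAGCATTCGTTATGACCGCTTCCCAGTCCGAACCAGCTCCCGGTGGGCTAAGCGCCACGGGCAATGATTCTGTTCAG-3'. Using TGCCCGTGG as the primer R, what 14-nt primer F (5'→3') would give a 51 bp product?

5'-TGACCGCTTCCCAG-3'

The reverse primer's reverse complement CCACGGGCA matches the template at positions 55–63, so the product ends at position 63.
A 51 bp product then starts at position 63 − 51 + 1 = 13.
The forward primer is identical to the top strand there: TGACCGCTTCCCAG.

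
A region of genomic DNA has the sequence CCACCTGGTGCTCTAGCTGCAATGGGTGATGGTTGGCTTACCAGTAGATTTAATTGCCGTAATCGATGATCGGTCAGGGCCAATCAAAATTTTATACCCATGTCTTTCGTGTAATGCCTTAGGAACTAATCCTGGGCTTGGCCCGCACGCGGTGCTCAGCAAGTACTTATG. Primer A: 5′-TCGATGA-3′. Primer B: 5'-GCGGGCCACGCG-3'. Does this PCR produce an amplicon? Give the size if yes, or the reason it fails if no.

No product — primer B has no binding site in the template.

Primer B (GCGGGCCACGCG) does not match the top strand, and its reverse complement CGCGTGGCCCGC does not match either.
With no annealing site for primer B, no amplification occurs.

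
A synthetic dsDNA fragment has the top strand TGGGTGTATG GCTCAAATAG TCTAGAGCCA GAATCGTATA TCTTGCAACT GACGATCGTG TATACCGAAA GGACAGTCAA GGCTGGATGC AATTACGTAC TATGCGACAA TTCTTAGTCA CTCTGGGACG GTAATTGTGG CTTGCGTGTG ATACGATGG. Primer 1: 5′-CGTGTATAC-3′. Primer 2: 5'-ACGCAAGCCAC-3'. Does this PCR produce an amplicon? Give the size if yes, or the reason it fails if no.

Yes — a 91 bp product.

Primer 1 (CGTGTATAC) matches the top strand at positions 57–65; it acts as a forward primer.
Primer 2's reverse complement is GTGGCTTGCGT, matching the top strand at positions 137–147; it acts as a reverse primer.
The 3' ends face each other across positions 57–147, giving a 91 bp product.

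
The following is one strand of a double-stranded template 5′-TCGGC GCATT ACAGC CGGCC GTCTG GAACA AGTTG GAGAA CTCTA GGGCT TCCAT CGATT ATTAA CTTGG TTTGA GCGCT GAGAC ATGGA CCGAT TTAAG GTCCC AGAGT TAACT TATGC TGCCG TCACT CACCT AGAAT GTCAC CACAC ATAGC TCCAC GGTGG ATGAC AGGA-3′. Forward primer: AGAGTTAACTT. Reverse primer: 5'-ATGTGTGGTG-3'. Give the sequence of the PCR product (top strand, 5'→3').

5'-AGAGTTAACTTATGCTGCCGTCACTCACCTAGAATGTCACCACACAT-3'

Scanning the template, AGAGTTAACTT occurs at positions 106–116; this primer anneals to the bottom strand there with its 3' end pointing downstream.
Reverse complement of the reverse primer: CACCACACAT. This occurs on the top strand at positions 143–152.
The product is the template from position 106 through 152 (47 bp).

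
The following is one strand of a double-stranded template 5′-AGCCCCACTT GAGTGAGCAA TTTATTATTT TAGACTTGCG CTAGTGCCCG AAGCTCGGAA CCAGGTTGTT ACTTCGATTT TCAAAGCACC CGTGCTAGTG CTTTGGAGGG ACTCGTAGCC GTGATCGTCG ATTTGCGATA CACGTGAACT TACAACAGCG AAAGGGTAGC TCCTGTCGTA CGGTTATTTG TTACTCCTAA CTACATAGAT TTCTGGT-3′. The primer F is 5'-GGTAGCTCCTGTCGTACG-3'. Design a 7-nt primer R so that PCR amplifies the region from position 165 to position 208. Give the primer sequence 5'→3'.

The product's 3' end on the top strand is position 208.
The reverse primer anneals to the top strand over positions 202–208, i.e. to TACATAG.
Its sequence written 5'→3' is the reverse complement: CTATGTA.

5'-CTATGTA-3'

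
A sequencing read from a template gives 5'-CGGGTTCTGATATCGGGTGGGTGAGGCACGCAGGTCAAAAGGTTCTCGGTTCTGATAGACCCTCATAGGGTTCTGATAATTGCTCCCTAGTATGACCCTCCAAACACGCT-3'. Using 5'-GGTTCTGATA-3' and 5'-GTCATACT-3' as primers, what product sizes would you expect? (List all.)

The forward primer GGTTCTGATA matches the top strand at positions 3–12, 48–57, 69–78.
The reverse primer's reverse complement is AGTATGAC, matching at positions 89–96.
Each forward site pairs with the reverse site to give a product ending at position 96: sizes 94, 49, 28 bp.

94 bp, 49 bp, 28 bp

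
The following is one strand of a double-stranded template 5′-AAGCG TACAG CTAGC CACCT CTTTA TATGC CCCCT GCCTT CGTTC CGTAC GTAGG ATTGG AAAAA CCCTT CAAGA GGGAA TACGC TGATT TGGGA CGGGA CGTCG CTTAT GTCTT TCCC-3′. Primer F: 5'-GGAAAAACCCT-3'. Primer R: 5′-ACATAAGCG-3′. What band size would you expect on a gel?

Forward primer GGAAAAACCCT is found on the top strand at positions 59–69.
Taking the reverse complement of ACATAAGCG gives CGCTTATGT, found at positions 104–112 on the template; the primer anneals here to the top strand with its 3' end pointing upstream.
Product length = (reverse-primer end) − (forward-primer start) + 1 = 112 − 59 + 1 = 54 bp.

54 bp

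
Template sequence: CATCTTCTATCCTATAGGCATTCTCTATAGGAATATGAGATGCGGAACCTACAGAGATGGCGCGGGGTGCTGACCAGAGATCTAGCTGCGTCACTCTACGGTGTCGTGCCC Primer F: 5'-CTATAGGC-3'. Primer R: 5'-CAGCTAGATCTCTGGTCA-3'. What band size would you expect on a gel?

The forward primer matches the template at positions 12–19.
Reverse complement of the reverse primer: TGACCAGAGATCTAGCTG. This occurs on the top strand at positions 71–88.
Amplicon spans positions 12–88: 77 bp.

77 bp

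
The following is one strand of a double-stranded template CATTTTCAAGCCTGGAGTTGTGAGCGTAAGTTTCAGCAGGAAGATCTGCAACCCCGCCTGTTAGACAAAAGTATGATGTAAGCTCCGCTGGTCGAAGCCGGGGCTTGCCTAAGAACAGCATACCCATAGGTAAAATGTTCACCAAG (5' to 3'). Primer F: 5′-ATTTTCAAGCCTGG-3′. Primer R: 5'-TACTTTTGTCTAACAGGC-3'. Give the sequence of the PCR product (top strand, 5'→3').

The forward primer matches the template at positions 2–15.
The reverse primer's reverse complement is GCCTGTTAGACAAAAGTA, which matches the template at positions 56–73.
The product is the template from position 2 through 73 (72 bp).

5'-ATTTTCAAGCCTGGAGTTGTGAGCGTAAGTTTCAGCAGGAAGATCTGCAACCCCGCCTGTTAGACAAAAGTA-3'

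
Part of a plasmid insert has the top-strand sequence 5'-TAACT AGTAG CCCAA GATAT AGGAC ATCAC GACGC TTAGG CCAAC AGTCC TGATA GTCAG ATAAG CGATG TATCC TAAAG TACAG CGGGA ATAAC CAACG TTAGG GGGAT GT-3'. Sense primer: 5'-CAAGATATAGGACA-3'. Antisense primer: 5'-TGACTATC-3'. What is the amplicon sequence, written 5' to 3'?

5'-CAAGATATAGGACATCACGACGCTTAGGCCAACAGTCCTGATAGTCA-3'

Forward primer CAAGATATAGGACA is found on the top strand at positions 13–26.
Taking the reverse complement of TGACTATC gives GATAGTCA, found at positions 52–59 on the template; the primer anneals here to the top strand with its 3' end pointing upstream.
The product is the template from position 13 through 59 (47 bp).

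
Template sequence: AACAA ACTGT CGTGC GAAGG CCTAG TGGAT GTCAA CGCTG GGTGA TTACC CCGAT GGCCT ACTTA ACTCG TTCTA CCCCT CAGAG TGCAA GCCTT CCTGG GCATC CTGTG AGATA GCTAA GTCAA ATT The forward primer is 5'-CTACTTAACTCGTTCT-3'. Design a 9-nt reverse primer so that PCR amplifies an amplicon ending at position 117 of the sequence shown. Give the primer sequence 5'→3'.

The forward primer binds at positions 59–74; the product's 3' end on the top strand is position 117.
The reverse primer anneals to the top strand over positions 109–117, i.e. to TGAGATAGC.
Its sequence written 5'→3' is the reverse complement: GCTATCTCA.

5'-GCTATCTCA-3'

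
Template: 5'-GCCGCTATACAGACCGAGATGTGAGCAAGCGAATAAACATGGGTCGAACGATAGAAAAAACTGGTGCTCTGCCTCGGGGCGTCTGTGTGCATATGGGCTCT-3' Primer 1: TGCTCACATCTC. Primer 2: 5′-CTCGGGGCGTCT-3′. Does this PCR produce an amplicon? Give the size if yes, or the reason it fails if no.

No product — the primers' 3' ends point away from each other.

Primer 1 (TGCTCACATCTC) has reverse complement GAGATGTGAGCA, which matches the top strand at positions 16–27; primer 1 anneals to the top strand there with its 3' end pointing upstream toward position 16.
Primer 2 (CTCGGGGCGTCT) matches the top strand directly at positions 73–84; it anneals to the bottom strand with its 3' end pointing downstream toward position 84.
The 3' ends diverge (primer 1 extends toward position 1, primer 2 toward position 101), so the primers never converge on a shared product.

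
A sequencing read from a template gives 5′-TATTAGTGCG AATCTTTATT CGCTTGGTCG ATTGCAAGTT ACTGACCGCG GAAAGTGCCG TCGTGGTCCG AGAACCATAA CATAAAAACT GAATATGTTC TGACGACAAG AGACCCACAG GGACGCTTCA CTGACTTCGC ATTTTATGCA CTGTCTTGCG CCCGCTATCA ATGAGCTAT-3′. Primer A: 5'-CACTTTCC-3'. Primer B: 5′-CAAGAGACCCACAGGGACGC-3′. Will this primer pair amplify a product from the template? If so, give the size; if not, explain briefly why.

No product — the primers' 3' ends point away from each other.

Primer A (CACTTTCC) has reverse complement GGAAAGTG, which matches the top strand at positions 50–57; primer A anneals to the top strand there with its 3' end pointing upstream toward position 50.
Primer B (CAAGAGACCCACAGGGACGC) matches the top strand directly at positions 107–126; it anneals to the bottom strand with its 3' end pointing downstream toward position 126.
The 3' ends diverge (primer A extends toward position 1, primer B toward position 179), so the primers never converge on a shared product.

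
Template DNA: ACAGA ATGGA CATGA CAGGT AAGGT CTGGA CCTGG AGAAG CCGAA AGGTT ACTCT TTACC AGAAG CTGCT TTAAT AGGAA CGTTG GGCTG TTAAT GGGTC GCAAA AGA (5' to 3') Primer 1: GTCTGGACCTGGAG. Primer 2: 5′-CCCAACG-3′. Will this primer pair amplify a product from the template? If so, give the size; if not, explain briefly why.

Yes — a 64 bp product.

Primer 1 (GTCTGGACCTGGAG) matches the top strand at positions 24–37; it acts as a forward primer.
Primer 2's reverse complement is CGTTGGG, matching the top strand at positions 81–87; it acts as a reverse primer.
The 3' ends face each other across positions 24–87, giving a 64 bp product.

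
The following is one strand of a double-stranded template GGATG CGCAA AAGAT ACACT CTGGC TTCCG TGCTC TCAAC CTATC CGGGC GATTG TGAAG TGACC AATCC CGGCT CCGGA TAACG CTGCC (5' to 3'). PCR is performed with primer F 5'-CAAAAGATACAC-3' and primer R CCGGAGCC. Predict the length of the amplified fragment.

Forward primer CAAAAGATACAC is found on the top strand at positions 8–19.
The reverse primer's reverse complement is GGCTCCGG, which matches the template at positions 72–79.
Product length = (reverse-primer end) − (forward-primer start) + 1 = 79 − 8 + 1 = 72 bp.

72 bp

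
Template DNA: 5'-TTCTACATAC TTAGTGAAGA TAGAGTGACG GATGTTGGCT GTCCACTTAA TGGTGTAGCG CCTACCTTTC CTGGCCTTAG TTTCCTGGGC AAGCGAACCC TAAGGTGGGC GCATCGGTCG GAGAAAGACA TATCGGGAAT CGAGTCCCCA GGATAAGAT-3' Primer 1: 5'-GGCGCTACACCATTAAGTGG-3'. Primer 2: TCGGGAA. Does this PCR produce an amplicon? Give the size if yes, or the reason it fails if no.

Primer 1 (GGCGCTACACCATTAAGTGG) has reverse complement CCACTTAATGGTGTAGCGCC, which matches the top strand at positions 43–62; primer 1 anneals to the top strand there with its 3' end pointing upstream toward position 43.
Primer 2 (TCGGGAA) matches the top strand directly at positions 133–139; it anneals to the bottom strand with its 3' end pointing downstream toward position 139.
The 3' ends diverge (primer 1 extends toward position 1, primer 2 toward position 159), so the primers never converge on a shared product.

No product — the primers' 3' ends point away from each other.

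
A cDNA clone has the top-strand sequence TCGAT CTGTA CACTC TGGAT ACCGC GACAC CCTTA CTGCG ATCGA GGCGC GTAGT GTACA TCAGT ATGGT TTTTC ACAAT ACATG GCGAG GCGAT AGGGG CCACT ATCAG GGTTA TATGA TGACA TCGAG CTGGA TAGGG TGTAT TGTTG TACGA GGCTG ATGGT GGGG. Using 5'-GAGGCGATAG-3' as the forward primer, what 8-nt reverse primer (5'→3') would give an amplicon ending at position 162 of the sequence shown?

5'-ATCAGCCT-3'

The forward primer binds at positions 88–97; the product's 3' end on the top strand is position 162.
The reverse primer anneals to the top strand over positions 155–162, i.e. to AGGCTGAT.
Its sequence written 5'→3' is the reverse complement: ATCAGCCT.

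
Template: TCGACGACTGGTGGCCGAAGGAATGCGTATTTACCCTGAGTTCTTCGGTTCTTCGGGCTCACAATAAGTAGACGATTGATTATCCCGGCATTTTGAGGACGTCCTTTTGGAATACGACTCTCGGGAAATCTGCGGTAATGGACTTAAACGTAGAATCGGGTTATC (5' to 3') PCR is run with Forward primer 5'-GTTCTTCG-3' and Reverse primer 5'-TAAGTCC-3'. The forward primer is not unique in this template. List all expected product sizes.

The forward primer GTTCTTCG matches the top strand at positions 40–47, 48–55.
The reverse primer's reverse complement is GGACTTA, matching at positions 140–146.
Each forward site pairs with the reverse site to give a product ending at position 146: sizes 107, 99 bp.

107 bp, 99 bp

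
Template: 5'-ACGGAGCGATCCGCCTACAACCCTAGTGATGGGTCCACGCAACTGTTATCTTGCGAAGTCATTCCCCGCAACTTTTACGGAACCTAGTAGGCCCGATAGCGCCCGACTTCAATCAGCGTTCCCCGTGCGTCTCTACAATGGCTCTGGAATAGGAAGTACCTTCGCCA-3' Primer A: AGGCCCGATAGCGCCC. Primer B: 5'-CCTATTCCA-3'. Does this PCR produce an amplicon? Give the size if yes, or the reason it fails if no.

Primer A (AGGCCCGATAGCGCCC) matches the top strand at positions 89–104; it acts as a forward primer.
Primer B's reverse complement is TGGAATAGG, matching the top strand at positions 145–153; it acts as a reverse primer.
The 3' ends face each other across positions 89–153, giving a 65 bp product.

Yes — a 65 bp product.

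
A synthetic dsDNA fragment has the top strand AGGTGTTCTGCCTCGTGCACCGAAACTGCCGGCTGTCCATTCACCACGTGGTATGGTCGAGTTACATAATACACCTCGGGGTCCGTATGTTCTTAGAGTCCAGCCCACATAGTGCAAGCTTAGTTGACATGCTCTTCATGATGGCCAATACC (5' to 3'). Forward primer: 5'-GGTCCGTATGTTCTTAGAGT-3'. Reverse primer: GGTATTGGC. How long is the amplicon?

Scanning the template, GGTCCGTATGTTCTTAGAGT occurs at positions 80–99; this primer anneals to the bottom strand there with its 3' end pointing downstream.
The reverse primer's reverse complement is GCCAATACC, which matches the template at positions 144–152.
The product runs from position 80 to position 152, so its length is 152 − 80 + 1 = 73 bp.

73 bp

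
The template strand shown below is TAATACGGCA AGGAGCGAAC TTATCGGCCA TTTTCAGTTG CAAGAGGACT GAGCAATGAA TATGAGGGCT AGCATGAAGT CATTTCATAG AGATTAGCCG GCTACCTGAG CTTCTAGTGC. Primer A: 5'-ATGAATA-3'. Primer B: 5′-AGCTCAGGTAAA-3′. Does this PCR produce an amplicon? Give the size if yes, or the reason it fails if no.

No product — primer B has no binding site in the template.

Primer B (AGCTCAGGTAAA) does not match the top strand, and its reverse complement TTTACCTGAGCT does not match either.
With no annealing site for primer B, no amplification occurs.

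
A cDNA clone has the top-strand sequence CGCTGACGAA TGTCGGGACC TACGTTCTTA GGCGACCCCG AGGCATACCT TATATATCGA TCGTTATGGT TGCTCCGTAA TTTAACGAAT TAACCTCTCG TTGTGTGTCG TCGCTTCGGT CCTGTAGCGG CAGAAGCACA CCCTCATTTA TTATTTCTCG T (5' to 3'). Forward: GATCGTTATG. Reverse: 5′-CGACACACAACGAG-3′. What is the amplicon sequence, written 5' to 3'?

The forward primer matches the template at positions 59–68.
The reverse primer's reverse complement is CTCGTTGTGTGTCG, which matches the template at positions 97–110.
The product is the template from position 59 through 110 (52 bp).

5'-GATCGTTATGGTTGCTCCGTAATTTAACGAATTAACCTCTCGTTGTGTGTCG-3'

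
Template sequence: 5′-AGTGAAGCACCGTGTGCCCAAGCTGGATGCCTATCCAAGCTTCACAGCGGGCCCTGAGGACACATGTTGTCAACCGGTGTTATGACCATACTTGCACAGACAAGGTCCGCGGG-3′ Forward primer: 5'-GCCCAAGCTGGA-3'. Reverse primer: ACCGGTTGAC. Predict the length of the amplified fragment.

Scanning the template, GCCCAAGCTGGA occurs at positions 16–27; this primer anneals to the bottom strand there with its 3' end pointing downstream.
The reverse primer's reverse complement is GTCAACCGGT, which matches the template at positions 69–78.
The product runs from position 16 to position 78, so its length is 78 − 16 + 1 = 63 bp.

63 bp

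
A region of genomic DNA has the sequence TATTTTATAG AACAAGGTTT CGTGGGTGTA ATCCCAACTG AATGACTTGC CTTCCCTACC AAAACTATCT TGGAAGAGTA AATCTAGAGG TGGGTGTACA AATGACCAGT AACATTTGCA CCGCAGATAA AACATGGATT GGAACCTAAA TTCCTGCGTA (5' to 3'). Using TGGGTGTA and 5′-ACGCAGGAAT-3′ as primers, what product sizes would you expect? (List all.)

137 bp, 69 bp

The forward primer TGGGTGTA matches the top strand at positions 23–30, 91–98.
The reverse primer's reverse complement is ATTCCTGCGT, matching at positions 150–159.
Each forward site pairs with the reverse site to give a product ending at position 159: sizes 137, 69 bp.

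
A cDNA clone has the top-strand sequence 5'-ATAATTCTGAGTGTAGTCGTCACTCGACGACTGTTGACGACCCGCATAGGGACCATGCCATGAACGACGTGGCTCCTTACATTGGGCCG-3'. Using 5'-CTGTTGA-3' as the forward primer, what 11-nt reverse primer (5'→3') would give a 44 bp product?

The forward primer binds at positions 31–37, so a 44 bp product ends at position 31 + 44 − 1 = 74.
The reverse primer anneals to the top strand over positions 64–74, i.e. to ACGACGTGGCT.
Its sequence written 5'→3' is the reverse complement: AGCCACGTCGT.

5'-AGCCACGTCGT-3'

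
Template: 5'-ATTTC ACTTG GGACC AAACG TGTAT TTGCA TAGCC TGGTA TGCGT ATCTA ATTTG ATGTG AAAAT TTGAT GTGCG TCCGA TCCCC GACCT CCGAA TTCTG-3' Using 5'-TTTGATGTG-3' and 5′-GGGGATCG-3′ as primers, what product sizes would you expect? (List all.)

34 bp, 21 bp

The forward primer TTTGATGTG matches the top strand at positions 52–60, 65–73.
The reverse primer's reverse complement is CGATCCCC, matching at positions 78–85.
Each forward site pairs with the reverse site to give a product ending at position 85: sizes 34, 21 bp.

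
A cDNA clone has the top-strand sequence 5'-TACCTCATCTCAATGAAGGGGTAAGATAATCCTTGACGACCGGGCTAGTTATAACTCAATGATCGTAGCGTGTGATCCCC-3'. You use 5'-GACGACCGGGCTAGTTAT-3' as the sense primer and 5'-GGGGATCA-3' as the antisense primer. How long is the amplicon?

46 bp

Scanning the template, GACGACCGGGCTAGTTAT occurs at positions 35–52; this primer anneals to the bottom strand there with its 3' end pointing downstream.
Taking the reverse complement of GGGGATCA gives TGATCCCC, found at positions 73–80 on the template; the primer anneals here to the top strand with its 3' end pointing upstream.
The product runs from position 35 to position 80, so its length is 80 − 35 + 1 = 46 bp.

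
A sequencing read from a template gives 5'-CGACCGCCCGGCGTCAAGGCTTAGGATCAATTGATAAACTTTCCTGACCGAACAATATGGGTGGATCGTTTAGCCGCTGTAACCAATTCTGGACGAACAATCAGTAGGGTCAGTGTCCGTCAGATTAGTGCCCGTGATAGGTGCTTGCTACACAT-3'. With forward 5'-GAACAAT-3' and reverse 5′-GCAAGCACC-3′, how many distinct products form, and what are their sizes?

Two products: 99 bp, 54 bp

The forward primer GAACAAT matches the top strand at positions 50–56, 95–101.
The reverse primer's reverse complement is GGTGCTTGC, matching at positions 140–148.
Each forward site pairs with the reverse site to give a product ending at position 148: sizes 99, 54 bp.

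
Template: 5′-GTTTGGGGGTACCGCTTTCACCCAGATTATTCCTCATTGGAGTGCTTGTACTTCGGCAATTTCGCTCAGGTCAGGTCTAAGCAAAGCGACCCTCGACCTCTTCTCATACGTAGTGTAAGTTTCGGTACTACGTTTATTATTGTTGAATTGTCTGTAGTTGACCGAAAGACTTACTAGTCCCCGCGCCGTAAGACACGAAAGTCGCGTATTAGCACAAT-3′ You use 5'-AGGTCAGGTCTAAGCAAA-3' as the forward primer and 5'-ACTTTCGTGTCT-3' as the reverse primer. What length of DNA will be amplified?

135 bp

Forward primer AGGTCAGGTCTAAGCAAA is found on the top strand at positions 68–85.
The reverse primer's reverse complement is AGACACGAAAGT, which matches the template at positions 191–202.
Product length = (reverse-primer end) − (forward-primer start) + 1 = 202 − 68 + 1 = 135 bp.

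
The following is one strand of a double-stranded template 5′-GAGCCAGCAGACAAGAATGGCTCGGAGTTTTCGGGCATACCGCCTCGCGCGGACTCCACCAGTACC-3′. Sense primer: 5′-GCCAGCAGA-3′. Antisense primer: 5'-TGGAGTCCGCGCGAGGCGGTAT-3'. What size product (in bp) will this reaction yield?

56 bp

Scanning the template, GCCAGCAGA occurs at positions 3–11; this primer anneals to the bottom strand there with its 3' end pointing downstream.
Taking the reverse complement of TGGAGTCCGCGCGAGGCGGTAT gives ATACCGCCTCGCGCGGACTCCA, found at positions 37–58 on the template; the primer anneals here to the top strand with its 3' end pointing upstream.
Product length = (reverse-primer end) − (forward-primer start) + 1 = 58 − 3 + 1 = 56 bp.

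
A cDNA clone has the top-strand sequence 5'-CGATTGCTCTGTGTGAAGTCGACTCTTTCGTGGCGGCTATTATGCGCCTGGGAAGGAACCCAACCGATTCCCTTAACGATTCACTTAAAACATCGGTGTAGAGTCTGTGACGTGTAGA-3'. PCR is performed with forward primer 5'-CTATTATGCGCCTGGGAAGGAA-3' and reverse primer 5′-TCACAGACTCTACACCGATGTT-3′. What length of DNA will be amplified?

Forward primer CTATTATGCGCCTGGGAAGGAA is found on the top strand at positions 37–58.
Reverse complement of the reverse primer: AACATCGGTGTAGAGTCTGTGA. This occurs on the top strand at positions 89–110.
Product length = (reverse-primer end) − (forward-primer start) + 1 = 110 − 37 + 1 = 74 bp.

74 bp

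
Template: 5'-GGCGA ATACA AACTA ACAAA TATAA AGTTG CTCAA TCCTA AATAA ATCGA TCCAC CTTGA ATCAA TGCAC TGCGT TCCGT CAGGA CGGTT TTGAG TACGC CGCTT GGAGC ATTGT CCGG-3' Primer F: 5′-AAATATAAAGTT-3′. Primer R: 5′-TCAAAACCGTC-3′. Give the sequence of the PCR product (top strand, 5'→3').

The forward primer matches the template at positions 18–29.
Reverse complement of the reverse primer: GACGGTTTTGA. This occurs on the top strand at positions 84–94.
The product is the template from position 18 through 94 (77 bp).

5'-AAATATAAAGTTGCTCAATCCTAAATAAATCGATCCACCTTGAATCAATGCACTGCGTTCCGTCAGGACGGTTTTGA-3'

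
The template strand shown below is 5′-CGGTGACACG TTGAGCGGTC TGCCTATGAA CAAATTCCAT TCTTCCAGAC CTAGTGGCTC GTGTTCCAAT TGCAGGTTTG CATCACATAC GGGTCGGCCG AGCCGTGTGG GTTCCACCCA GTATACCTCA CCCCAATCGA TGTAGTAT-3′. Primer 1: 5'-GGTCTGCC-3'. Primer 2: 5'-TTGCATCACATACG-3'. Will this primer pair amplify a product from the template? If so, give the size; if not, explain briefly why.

Primer 1 (GGTCTGCC) matches the top strand at positions 17–24 (3' end points downstream).
Primer 2 (TTGCATCACATACG) also matches the top strand directly, at positions 78–91 — its reverse complement CGTATGTGATGCAA is not present.
Both primers anneal to the bottom strand with 3' ends pointing the same way, so neither can prime synthesis back toward the other.

No product — both primers anneal to the same strand and extend in the same direction.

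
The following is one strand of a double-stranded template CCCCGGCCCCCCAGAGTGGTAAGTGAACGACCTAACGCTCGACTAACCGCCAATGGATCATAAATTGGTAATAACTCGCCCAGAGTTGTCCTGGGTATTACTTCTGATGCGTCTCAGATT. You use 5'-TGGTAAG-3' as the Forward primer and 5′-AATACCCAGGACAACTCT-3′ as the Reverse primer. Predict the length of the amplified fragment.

The forward primer matches the template at positions 17–23.
The reverse primer's reverse complement is AGAGTTGTCCTGGGTATT, which matches the template at positions 82–99.
Amplicon spans positions 17–99: 83 bp.

83 bp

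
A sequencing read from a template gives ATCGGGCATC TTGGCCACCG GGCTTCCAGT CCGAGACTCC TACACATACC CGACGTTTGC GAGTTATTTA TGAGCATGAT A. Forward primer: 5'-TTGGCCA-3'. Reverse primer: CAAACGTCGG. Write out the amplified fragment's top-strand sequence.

5'-TTGGCCACCGGGCTTCCAGTCCGAGACTCCTACACATACCCGACGTTTG-3'

The forward primer matches the template at positions 11–17.
Reverse complement of the reverse primer: CCGACGTTTG. This occurs on the top strand at positions 50–59.
The product is the template from position 11 through 59 (49 bp).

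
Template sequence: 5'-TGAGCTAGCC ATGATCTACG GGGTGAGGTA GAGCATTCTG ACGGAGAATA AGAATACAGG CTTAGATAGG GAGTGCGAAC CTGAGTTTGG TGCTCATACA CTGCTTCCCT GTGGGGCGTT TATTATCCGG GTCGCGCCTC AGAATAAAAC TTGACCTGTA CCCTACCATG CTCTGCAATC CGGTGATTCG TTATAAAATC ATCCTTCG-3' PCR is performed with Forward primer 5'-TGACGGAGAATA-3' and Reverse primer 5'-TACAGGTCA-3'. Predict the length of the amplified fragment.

122 bp

The forward primer matches the template at positions 39–50.
Reverse complement of the reverse primer: TGACCTGTA. This occurs on the top strand at positions 152–160.
The product runs from position 39 to position 160, so its length is 160 − 39 + 1 = 122 bp.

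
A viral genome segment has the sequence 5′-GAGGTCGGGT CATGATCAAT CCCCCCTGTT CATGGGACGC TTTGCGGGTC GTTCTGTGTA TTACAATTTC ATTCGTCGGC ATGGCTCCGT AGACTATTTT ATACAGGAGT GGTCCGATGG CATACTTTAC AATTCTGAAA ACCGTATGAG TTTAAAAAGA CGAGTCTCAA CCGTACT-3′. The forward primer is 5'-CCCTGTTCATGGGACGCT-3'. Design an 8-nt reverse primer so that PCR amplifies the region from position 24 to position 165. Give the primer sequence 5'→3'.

The product's 3' end on the top strand is position 165.
The reverse primer anneals to the top strand over positions 158–165, i.e. to AGACGAGT.
Its sequence written 5'→3' is the reverse complement: ACTCGTCT.

5'-ACTCGTCT-3'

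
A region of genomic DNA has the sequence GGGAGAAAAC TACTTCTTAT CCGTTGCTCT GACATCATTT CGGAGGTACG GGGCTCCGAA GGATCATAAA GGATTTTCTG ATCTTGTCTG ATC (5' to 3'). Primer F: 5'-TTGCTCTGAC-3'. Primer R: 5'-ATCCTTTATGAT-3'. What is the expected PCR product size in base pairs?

Forward primer TTGCTCTGAC is found on the top strand at positions 24–33.
Reverse complement of the reverse primer: ATCATAAAGGAT. This occurs on the top strand at positions 63–74.
The product runs from position 24 to position 74, so its length is 74 − 24 + 1 = 51 bp.

51 bp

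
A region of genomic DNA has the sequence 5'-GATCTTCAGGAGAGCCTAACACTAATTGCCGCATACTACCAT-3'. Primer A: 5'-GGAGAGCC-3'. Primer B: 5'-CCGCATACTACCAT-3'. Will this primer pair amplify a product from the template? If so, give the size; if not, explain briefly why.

Primer A (GGAGAGCC) matches the top strand at positions 9–16 (3' end points downstream).
Primer B (CCGCATACTACCAT) also matches the top strand directly, at positions 29–42 — its reverse complement ATGGTAGTATGCGG is not present.
Both primers anneal to the bottom strand with 3' ends pointing the same way, so neither can prime synthesis back toward the other.

No product — both primers anneal to the same strand and extend in the same direction.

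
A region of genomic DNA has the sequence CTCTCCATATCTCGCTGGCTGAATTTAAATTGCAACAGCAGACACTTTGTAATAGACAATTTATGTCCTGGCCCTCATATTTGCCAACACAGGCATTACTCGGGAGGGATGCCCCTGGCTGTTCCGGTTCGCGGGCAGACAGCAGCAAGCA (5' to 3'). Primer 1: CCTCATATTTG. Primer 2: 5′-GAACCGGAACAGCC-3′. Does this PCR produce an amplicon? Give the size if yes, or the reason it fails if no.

Primer 1 (CCTCATATTTG) matches the top strand at positions 73–83; it acts as a forward primer.
Primer 2's reverse complement is GGCTGTTCCGGTTC, matching the top strand at positions 117–130; it acts as a reverse primer.
The 3' ends face each other across positions 73–130, giving a 58 bp product.

Yes — a 58 bp product.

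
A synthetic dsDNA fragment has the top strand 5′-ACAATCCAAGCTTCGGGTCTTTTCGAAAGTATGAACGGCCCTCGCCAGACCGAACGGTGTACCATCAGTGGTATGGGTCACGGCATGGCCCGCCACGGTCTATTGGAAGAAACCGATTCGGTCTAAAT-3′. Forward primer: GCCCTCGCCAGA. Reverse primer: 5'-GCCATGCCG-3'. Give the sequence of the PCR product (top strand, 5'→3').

Forward primer GCCCTCGCCAGA is found on the top strand at positions 38–49.
The reverse primer's reverse complement is CGGCATGGC, which matches the template at positions 81–89.
The product is the template from position 38 through 89 (52 bp).

5'-GCCCTCGCCAGACCGAACGGTGTACCATCAGTGGTATGGGTCACGGCATGGC-3'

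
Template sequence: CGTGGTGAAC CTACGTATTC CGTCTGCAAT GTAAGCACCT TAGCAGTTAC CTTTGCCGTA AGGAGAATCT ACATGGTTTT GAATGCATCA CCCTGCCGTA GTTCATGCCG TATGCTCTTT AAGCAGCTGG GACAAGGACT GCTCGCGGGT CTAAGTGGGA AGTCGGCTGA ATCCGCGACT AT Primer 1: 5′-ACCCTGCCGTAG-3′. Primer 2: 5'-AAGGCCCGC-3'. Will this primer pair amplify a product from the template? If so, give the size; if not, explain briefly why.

No product — primer 2 has no binding site in the template.

Primer 2 (AAGGCCCGC) does not match the top strand, and its reverse complement GCGGGCCTT does not match either.
With no annealing site for primer 2, no amplification occurs.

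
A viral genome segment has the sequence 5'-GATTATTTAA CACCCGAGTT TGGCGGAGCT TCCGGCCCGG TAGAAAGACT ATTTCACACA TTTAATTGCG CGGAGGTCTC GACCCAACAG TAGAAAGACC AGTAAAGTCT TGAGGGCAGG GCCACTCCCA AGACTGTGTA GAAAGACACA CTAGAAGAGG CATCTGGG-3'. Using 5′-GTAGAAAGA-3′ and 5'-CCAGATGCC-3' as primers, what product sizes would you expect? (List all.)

128 bp, 78 bp, 30 bp

The forward primer GTAGAAAGA matches the top strand at positions 40–48, 90–98, 138–146.
The reverse primer's reverse complement is GGCATCTGG, matching at positions 159–167.
Each forward site pairs with the reverse site to give a product ending at position 167: sizes 128, 78, 30 bp.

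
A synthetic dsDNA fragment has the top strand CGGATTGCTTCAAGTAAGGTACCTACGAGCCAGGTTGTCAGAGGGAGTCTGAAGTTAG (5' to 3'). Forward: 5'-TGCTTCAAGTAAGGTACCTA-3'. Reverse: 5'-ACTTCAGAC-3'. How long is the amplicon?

50 bp

Scanning the template, TGCTTCAAGTAAGGTACCTA occurs at positions 6–25; this primer anneals to the bottom strand there with its 3' end pointing downstream.
Reverse complement of the reverse primer: GTCTGAAGT. This occurs on the top strand at positions 47–55.
The product runs from position 6 to position 55, so its length is 55 − 6 + 1 = 50 bp.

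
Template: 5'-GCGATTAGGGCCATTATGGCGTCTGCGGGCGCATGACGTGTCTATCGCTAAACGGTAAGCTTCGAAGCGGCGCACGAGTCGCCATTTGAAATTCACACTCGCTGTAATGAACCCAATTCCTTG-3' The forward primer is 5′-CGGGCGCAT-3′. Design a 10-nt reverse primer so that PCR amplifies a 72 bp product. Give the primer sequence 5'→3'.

The forward primer binds at positions 26–34, so a 72 bp product ends at position 26 + 72 − 1 = 97.
The reverse primer anneals to the top strand over positions 88–97, i.e. to GAAATTCACA.
Its sequence written 5'→3' is the reverse complement: TGTGAATTTC.

5'-TGTGAATTTC-3'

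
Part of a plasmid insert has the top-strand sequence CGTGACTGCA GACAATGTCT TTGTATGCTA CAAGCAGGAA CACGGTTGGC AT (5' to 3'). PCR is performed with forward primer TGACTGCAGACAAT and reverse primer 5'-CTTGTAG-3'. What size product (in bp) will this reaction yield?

32 bp

Forward primer TGACTGCAGACAAT is found on the top strand at positions 3–16.
Reverse complement of the reverse primer: CTACAAG. This occurs on the top strand at positions 28–34.
Product length = (reverse-primer end) − (forward-primer start) + 1 = 34 − 3 + 1 = 32 bp.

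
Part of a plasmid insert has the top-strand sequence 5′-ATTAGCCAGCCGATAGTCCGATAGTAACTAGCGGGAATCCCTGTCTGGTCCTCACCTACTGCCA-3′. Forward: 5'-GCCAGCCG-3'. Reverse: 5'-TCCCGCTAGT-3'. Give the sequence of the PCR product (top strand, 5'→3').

5'-GCCAGCCGATAGTCCGATAGTAACTAGCGGGA-3'

The forward primer matches the template at positions 5–12.
Taking the reverse complement of TCCCGCTAGT gives ACTAGCGGGA, found at positions 27–36 on the template; the primer anneals here to the top strand with its 3' end pointing upstream.
The product is the template from position 5 through 36 (32 bp).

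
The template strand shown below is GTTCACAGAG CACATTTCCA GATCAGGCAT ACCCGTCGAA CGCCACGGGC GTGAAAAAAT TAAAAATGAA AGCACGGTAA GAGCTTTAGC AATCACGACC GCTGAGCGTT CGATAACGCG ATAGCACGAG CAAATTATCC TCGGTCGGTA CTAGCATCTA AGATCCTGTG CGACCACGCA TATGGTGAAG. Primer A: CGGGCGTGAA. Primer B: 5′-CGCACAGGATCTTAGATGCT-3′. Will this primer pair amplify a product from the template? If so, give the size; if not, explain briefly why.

Primer A (CGGGCGTGAA) matches the top strand at positions 46–55; it acts as a forward primer.
Primer B's reverse complement is AGCATCTAAGATCCTGTGCG, matching the top strand at positions 153–172; it acts as a reverse primer.
The 3' ends face each other across positions 46–172, giving a 127 bp product.

Yes — a 127 bp product.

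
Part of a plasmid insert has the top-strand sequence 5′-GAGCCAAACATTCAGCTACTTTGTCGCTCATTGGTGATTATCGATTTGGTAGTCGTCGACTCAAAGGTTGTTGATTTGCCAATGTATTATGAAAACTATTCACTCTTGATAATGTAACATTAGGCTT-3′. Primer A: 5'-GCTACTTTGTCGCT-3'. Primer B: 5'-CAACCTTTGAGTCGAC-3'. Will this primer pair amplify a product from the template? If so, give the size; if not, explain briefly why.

Primer A (GCTACTTTGTCGCT) matches the top strand at positions 15–28; it acts as a forward primer.
Primer B's reverse complement is GTCGACTCAAAGGTTG, matching the top strand at positions 55–70; it acts as a reverse primer.
The 3' ends face each other across positions 15–70, giving a 56 bp product.

Yes — a 56 bp product.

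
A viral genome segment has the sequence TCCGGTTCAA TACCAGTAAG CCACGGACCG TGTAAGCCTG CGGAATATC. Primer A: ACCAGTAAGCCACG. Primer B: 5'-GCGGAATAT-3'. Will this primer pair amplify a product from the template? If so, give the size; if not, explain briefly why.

Primer A (ACCAGTAAGCCACG) matches the top strand at positions 12–25 (3' end points downstream).
Primer B (GCGGAATAT) also matches the top strand directly, at positions 40–48 — its reverse complement ATATTCCGC is not present.
Both primers anneal to the bottom strand with 3' ends pointing the same way, so neither can prime synthesis back toward the other.

No product — both primers anneal to the same strand and extend in the same direction.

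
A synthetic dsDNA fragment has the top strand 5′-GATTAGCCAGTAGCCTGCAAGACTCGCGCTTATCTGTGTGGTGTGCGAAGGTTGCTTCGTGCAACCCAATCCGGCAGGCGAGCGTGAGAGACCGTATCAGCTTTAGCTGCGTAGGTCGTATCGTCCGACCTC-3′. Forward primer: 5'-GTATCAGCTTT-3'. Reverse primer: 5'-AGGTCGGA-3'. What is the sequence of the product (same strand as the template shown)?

The forward primer matches the template at positions 94–104.
The reverse primer's reverse complement is TCCGACCT, which matches the template at positions 124–131.
The product is the template from position 94 through 131 (38 bp).

5'-GTATCAGCTTTAGCTGCGTAGGTCGTATCGTCCGACCT-3'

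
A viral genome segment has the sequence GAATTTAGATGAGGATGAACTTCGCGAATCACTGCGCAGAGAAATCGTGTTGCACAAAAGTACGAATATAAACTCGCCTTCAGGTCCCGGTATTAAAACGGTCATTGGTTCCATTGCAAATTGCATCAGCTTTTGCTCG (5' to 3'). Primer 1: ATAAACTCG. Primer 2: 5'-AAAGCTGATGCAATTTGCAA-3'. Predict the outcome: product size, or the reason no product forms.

Primer 1 (ATAAACTCG) matches the top strand at positions 68–76; it acts as a forward primer.
Primer 2's reverse complement is TTGCAAATTGCATCAGCTTT, matching the top strand at positions 114–133; it acts as a reverse primer.
The 3' ends face each other across positions 68–133, giving a 66 bp product.

Yes — a 66 bp product.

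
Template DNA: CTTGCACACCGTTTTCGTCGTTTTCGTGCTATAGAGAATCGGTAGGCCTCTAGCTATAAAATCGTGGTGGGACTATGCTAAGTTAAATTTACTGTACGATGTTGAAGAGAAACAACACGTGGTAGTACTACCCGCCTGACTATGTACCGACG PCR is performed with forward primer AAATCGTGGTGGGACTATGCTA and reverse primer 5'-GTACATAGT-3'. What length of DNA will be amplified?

89 bp

Scanning the template, AAATCGTGGTGGGACTATGCTA occurs at positions 59–80; this primer anneals to the bottom strand there with its 3' end pointing downstream.
Taking the reverse complement of GTACATAGT gives ACTATGTAC, found at positions 139–147 on the template; the primer anneals here to the top strand with its 3' end pointing upstream.
Amplicon spans positions 59–147: 89 bp.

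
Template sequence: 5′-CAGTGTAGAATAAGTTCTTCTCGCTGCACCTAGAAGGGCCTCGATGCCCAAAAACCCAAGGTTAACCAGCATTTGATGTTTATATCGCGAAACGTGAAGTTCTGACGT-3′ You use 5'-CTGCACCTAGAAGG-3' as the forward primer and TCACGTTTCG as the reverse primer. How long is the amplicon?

The forward primer matches the template at positions 24–37.
Taking the reverse complement of TCACGTTTCG gives CGAAACGTGA, found at positions 88–97 on the template; the primer anneals here to the top strand with its 3' end pointing upstream.
The product runs from position 24 to position 97, so its length is 97 − 24 + 1 = 74 bp.

74 bp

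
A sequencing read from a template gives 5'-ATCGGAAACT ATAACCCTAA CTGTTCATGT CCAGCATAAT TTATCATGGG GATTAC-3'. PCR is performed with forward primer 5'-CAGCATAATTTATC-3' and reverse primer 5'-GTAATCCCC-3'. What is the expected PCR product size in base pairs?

25 bp

The forward primer matches the template at positions 32–45.
Reverse complement of the reverse primer: GGGGATTAC. This occurs on the top strand at positions 48–56.
The product runs from position 32 to position 56, so its length is 56 − 32 + 1 = 25 bp.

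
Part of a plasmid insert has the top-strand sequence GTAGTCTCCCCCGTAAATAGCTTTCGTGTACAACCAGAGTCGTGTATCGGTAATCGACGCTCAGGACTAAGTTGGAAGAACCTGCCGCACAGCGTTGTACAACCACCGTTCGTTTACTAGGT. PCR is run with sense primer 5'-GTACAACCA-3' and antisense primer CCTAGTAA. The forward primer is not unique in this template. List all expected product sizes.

The forward primer GTACAACCA matches the top strand at positions 28–36, 97–105.
The reverse primer's reverse complement is TTACTAGG, matching at positions 114–121.
Each forward site pairs with the reverse site to give a product ending at position 121: sizes 94, 25 bp.

94 bp, 25 bp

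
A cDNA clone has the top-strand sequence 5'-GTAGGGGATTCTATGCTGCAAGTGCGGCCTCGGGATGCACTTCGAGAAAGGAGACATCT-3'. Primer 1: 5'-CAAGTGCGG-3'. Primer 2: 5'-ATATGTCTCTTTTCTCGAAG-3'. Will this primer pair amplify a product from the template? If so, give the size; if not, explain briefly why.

Primer 2 (ATATGTCTCTTTTCTCGAAG) does not match the top strand, and its reverse complement CTTCGAGAAAAGAGACATAT does not match either.
With no annealing site for primer 2, no amplification occurs.

No product — primer 2 has no binding site in the template.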